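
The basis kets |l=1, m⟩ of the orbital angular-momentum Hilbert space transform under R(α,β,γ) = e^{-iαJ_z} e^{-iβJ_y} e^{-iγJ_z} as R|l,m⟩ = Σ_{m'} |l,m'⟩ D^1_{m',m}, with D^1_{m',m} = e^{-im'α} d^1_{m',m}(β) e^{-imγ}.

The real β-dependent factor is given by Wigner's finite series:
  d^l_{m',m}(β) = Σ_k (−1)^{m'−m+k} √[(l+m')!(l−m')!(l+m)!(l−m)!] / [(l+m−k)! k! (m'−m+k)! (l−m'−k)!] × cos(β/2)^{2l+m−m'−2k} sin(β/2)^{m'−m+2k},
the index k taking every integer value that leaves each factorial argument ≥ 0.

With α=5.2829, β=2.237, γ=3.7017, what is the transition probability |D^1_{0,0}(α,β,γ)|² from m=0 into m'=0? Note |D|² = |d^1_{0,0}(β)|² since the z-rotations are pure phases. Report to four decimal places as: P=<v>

D^1_{0,0}(5.2829,2.237,3.7017) = e^{-i·0·5.2829}·d^1_{0,0}(2.237)·e^{-i·0·3.7017}. Compute d first:
With c≡cos(β/2)=0.437032 and s≡sin(β/2)=0.899446, N=[1·1·1·1]^{1/2}=1.000000
The bounds max(0,m−m')=0 and min(l+m,l−m')=1 give 2 terms
  k=0: (−1)^0·1.0000/(1)·0.4370^2·0.8994^0 = +0.190997
  k=1: (−1)^1·1.0000/(1)·0.4370^0·0.8994^2 = -0.809003
d^1_{0,0}(2.237) = +0.190997 -0.809003 = -0.618006
|D^1_{0,0}|² = |d^1_{0,0}(β)|² = (-0.618006)² = 0.381931 (the z-rotation phases have unit modulus)

P=0.3819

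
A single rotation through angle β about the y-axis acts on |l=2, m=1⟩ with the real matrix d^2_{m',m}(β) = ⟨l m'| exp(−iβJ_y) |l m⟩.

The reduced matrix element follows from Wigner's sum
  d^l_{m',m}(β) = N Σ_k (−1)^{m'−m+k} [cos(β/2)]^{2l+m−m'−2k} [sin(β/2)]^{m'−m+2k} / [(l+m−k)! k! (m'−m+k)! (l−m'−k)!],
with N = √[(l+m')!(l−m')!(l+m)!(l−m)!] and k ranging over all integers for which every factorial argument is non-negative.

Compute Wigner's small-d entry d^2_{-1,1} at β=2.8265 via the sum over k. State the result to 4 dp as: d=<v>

d=-0.8793

d^2_{-1,1}(β=2.8265) via Wigner's sum:
Half-angle: c=0.156895, s=0.987615. N=√(1·6·6·1)=6.000000
The bounds max(0,m−m')=2 and min(l+m,l−m')=3 give 2 terms
  k=2: (−1)^0·6.0000/(2)·0.1569^2·0.9876^2 = +0.072031
  k=3: (−1)^1·6.0000/(6)·0.1569^0·0.9876^4 = -0.951374
d^2_{-1,1}(2.8265) = +0.072031 -0.951374 = -0.879343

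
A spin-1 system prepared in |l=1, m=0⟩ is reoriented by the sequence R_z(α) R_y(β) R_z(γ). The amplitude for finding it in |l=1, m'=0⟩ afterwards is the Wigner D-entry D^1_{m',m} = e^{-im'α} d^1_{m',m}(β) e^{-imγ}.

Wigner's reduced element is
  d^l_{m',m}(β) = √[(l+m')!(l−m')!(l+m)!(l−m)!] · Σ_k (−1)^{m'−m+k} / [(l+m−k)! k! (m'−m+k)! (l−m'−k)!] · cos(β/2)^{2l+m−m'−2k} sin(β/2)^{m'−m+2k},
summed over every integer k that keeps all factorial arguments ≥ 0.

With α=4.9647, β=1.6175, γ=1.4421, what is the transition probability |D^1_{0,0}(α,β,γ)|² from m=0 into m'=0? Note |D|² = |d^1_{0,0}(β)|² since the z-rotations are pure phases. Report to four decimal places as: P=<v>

First d^1_{0,0}(β=1.6175), then the phase factors e^{-i(0)α} and e^{-i(0)γ}:
c=cos(1.6175/2)=0.690403, s=sin(1.6175/2)=0.723425; N=√[1·1·1·1]=1.000000
k: max(0,(0)−(0))=0 … min(1+(0),1−(0))=1
  k=0: (−1)^0·1.0000/(1)·0.6904^2·0.7234^0 = +0.476657
  k=1: (−1)^1·1.0000/(1)·0.6904^0·0.7234^2 = -0.523343
d^1_{0,0}(1.6175) = +0.476657 -0.523343 = -0.046687
|D^1_{0,0}|² = |d^1_{0,0}(β)|² = (-0.046687)² = 0.002180 (the z-rotation phases have unit modulus)

P=0.0022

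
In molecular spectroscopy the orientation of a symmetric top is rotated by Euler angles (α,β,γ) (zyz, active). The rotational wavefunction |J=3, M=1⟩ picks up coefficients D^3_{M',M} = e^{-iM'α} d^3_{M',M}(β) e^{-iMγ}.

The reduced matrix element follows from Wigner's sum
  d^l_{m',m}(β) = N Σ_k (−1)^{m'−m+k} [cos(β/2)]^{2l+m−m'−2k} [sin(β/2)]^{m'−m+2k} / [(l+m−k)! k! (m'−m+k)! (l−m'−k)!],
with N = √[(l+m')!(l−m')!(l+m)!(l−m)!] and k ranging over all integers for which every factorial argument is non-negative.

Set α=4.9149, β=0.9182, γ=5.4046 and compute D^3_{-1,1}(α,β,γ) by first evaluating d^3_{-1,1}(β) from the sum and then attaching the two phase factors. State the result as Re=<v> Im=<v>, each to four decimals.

Re=0.4594 Im=-0.2449

First d^3_{-1,1}(β=0.9182), then the phase factors e^{-i(-1)α} and e^{-i(1)γ}:
c=cos(0.9182/2)=0.896452, s=sin(0.9182/2)=0.443141; N=√[2·24·24·2]=48.000000
k∈{2,3,4} keeps every argument non-negative
  k=2: (−1)^0·48.0000/(8)·0.8965^4·0.4431^2 = +0.760928
  k=3: (−1)^1·48.0000/(6)·0.8965^2·0.4431^4 = -0.247921
  k=4: (−1)^2·48.0000/(48)·0.8965^0·0.4431^6 = +0.007573
d^3_{-1,1}(0.9182) = +0.760928 -0.247921 +0.007573 = +0.520580
Phases: e^{-i·(-1)·4.9149}=+0.201130-0.979565i, e^{-i·(1)·5.4046}=+0.638241+0.769837i ⇒ D=+0.459398-0.244861i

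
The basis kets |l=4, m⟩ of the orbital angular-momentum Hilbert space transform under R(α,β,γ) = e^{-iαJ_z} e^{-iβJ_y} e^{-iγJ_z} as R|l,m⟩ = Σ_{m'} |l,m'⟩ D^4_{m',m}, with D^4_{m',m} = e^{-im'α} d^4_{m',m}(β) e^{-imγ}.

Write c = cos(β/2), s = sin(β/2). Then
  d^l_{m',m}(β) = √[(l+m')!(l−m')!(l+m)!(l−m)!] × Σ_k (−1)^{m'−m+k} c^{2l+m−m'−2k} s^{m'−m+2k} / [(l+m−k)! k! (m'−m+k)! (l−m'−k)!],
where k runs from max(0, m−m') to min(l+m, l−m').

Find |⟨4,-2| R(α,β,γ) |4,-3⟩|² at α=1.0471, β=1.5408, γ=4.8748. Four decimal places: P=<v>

D^4_{-2,-3}(1.0471,1.5408,4.8748) = e^{-i·-2·1.0471}·d^4_{-2,-3}(1.5408)·e^{-i·-3·4.8748}. Compute d first:
Half-angle: c=0.717632, s=0.696422. N=√(2·720·1·5040)=2693.993318
Admissible k: 0..1 (factorial args all ≥0)
  k=0: (−1)^1·2693.9933/(720)·0.7176^7·0.6964^1 = -0.255417
  k=1: (−1)^2·2693.9933/(240)·0.7176^5·0.6964^3 = +0.721627
d^4_{-2,-3}(1.5408) = -0.255417 +0.721627 = +0.466210
|D^4_{-2,-3}|² = |d^4_{-2,-3}(β)|² = (+0.466210)² = 0.217352 (the z-rotation phases have unit modulus)

P=0.2174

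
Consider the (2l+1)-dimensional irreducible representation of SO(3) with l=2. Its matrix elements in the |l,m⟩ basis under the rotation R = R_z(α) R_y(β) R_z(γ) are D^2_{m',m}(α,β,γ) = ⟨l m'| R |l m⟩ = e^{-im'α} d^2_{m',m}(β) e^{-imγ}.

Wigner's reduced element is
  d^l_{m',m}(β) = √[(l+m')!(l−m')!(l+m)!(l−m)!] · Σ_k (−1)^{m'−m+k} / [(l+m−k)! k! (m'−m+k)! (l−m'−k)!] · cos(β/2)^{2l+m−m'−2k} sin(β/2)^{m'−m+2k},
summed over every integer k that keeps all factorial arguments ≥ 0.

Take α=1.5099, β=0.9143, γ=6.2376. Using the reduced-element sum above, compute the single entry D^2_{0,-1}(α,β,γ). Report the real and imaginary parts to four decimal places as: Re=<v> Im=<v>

Split into d^2_{0,-1}(β=0.9143) × two z-phases.
c=cos(0.9143/2)=0.897314, s=sin(0.9143/2)=0.441393; N=√[2·2·1·6]=4.898979
Admissible k: 0..1 (factorial args all ≥0)
  k=0: (−1)^1·4.8990/(2)·0.8973^3·0.4414^1 = -0.781149
  k=1: (−1)^2·4.8990/(2)·0.8973^1·0.4414^3 = +0.189015
d^2_{0,-1}(0.9143) = -0.781149 +0.189015 = -0.592135
Attach z-rotation phases: D = e^{-i(0)(1.5099)}·(-0.592135)·e^{-i(-1)(6.2376)} = -0.591520+0.026983i

Re=-0.5915 Im=0.0270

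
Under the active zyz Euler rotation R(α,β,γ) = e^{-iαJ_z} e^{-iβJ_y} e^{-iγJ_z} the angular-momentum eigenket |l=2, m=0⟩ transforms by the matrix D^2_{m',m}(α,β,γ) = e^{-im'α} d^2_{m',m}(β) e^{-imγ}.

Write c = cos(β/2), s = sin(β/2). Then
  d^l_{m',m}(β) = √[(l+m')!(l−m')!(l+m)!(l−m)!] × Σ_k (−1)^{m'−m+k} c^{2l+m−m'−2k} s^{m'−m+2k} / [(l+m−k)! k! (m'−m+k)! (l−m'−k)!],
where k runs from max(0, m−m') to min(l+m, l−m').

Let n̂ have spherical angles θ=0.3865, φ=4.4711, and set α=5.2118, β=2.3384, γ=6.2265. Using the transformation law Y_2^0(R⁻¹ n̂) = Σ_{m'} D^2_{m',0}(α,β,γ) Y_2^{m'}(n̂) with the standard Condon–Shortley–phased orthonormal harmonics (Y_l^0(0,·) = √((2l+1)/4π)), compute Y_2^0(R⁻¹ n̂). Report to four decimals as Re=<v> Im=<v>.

Need the full column D^2_{m',0} for m'=−2..2 at α=5.2118, β=2.3384, γ=6.2265.
cos(β/2)=0.390888, sin(β/2)=0.920438
d^2_{-2,0}: single k=2 term ⇒ +0.317081;  D = -0.171634-0.266612i
d^2_{-1,0}: k∈[1..2] ⇒ +0.134657 -0.746641 = -0.611985;  D = -0.293085+0.537240i
d^2_{0,0}: k∈[0..2] ⇒ +0.023346 -0.517791 +0.717759 = +0.223314;  D = +0.223314+0.000000i
d^2_{1,0}: k∈[0..1] ⇒ -0.134657 +0.746641 = +0.611985;  D = +0.293085+0.537240i
d^2_{2,0}: single k=0 term ⇒ +0.317081;  D = -0.171634+0.266612i
Y_2^{m'}(θ=0.3865,φ=4.4711) and Σ D·Y over m':
  (-0.1716-0.2666i)·(-0.0486-0.0255i)  (-0.2931+0.5372i)·(-0.0645+0.2619i)  (+0.2233+0.0000i)·(+0.4963+0.0000i)  (+0.2931+0.5372i)·(+0.0645+0.2619i)  (-0.1716+0.2666i)·(-0.0486+0.0255i)
Y_2^0(R⁻¹ n̂) = -0.129696-0.000000i

Re=-0.1297 Im=0.0000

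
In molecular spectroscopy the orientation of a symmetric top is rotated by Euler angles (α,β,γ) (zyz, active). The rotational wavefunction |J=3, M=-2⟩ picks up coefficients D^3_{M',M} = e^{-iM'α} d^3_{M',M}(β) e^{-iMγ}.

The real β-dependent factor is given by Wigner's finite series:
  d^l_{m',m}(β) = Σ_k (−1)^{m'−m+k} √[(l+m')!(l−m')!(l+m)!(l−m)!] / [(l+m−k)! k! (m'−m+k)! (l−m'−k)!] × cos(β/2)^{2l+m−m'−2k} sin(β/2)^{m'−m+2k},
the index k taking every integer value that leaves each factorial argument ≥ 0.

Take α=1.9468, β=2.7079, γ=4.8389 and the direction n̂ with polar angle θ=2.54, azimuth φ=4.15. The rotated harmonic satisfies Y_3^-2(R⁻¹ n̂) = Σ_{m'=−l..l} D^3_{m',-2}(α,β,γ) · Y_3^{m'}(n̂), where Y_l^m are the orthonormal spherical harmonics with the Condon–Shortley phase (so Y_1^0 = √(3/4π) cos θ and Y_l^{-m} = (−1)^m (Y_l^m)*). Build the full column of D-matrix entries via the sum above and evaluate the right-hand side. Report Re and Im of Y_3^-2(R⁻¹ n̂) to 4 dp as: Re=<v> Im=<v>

Re=-0.2209 Im=0.3235

Need the full column D^3_{m',-2} for m'=−3..3 at α=1.9468, β=2.7079, γ=4.8389.
cos(β/2)=0.215151, sin(β/2)=0.976581
d^3_{-3,-2}: single k=1 term ⇒ +0.001103;  D = -0.001083+0.000208i
d^3_{-2,-2}: k∈[0..1] ⇒ +0.000099 -0.010218 = -0.010119;  D = -0.005424-0.008542i
d^3_{-1,-2}: k∈[0..1] ⇒ -0.001424 +0.058666 = +0.057242;  D = +0.033679-0.046286i
d^3_{0,-2}: k∈[0..1] ⇒ +0.011193 -0.230611 = -0.219418;  D = +0.212432+0.054927i
d^3_{1,-2}: k∈[0..1] ⇒ -0.058666 +0.604344 = +0.545678;  D = +0.066939+0.541557i
d^3_{2,-2}: k∈[0..1] ⇒ +0.210518 -0.867459 = -0.656941;  D = -0.576840+0.314369i
d^3_{3,-2}: single k=0 term ⇒ -0.468123;  D = +0.359301+0.300069i
Y_3^{m'}(θ=2.54,φ=4.15) and Σ D·Y over m':
  (-0.0011+0.0002i)·(+0.0751+0.0088i)  (-0.0054-0.0085i)·(+0.1164+0.2435i)  (+0.0337-0.0463i)·(-0.2339+0.3711i)  (+0.2124+0.0549i)·(-0.1226+0.0000i)  (+0.0669+0.5416i)·(+0.2339+0.3711i)  (-0.5768+0.3144i)·(+0.1164-0.2435i)  (+0.3593+0.3001i)·(-0.0751+0.0088i)
Y_3^-2(R⁻¹ n̂) = -0.220946+0.323463i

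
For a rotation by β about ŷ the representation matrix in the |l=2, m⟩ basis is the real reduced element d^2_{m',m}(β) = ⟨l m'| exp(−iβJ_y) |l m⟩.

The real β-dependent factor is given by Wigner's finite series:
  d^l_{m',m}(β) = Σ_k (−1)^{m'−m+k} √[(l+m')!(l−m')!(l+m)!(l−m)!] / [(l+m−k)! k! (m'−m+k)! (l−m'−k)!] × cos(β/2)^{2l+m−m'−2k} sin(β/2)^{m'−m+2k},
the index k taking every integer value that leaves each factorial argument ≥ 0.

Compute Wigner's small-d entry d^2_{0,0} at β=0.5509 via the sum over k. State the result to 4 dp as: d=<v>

d^2_{0,0}(β=0.5509) via Wigner's sum:
c=cos(0.5509/2)=0.962303, s=sin(0.5509/2)=0.271980; N=√[2·2·2·2]=4.000000
k∈{0,1,2} keeps every argument non-negative
  k=0: (−1)^0·4.0000/(4)·0.9623^4·0.2720^0 = +0.857526
  k=1: (−1)^1·4.0000/(1)·0.9623^2·0.2720^2 = -0.274004
  k=2: (−1)^2·4.0000/(4)·0.9623^0·0.2720^4 = +0.005472
d^2_{0,0}(0.5509) = +0.857526 -0.274004 +0.005472 = +0.588993

d=0.5890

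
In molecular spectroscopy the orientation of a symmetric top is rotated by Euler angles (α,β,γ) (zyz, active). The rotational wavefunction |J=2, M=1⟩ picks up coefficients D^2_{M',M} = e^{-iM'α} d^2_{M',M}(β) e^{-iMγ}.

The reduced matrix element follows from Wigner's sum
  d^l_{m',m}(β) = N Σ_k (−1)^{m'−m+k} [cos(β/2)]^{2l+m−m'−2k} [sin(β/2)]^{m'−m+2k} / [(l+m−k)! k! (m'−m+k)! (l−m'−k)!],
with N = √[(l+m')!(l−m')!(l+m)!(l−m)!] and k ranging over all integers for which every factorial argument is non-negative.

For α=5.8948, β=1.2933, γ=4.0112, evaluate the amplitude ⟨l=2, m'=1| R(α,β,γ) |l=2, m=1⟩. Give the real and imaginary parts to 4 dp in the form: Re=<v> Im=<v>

Re=0.2553 Im=-0.1333

D^2_{1,1}(5.8948,1.2933,4.0112) = e^{-i·1·5.8948}·d^2_{1,1}(1.2933)·e^{-i·1·4.0112}. Compute d first:
With c≡cos(β/2)=0.798107 and s≡sin(β/2)=0.602516, N=[6·1·6·1]^{1/2}=6.000000
Admissible k: 0..1 (factorial args all ≥0)
  k=0: (−1)^0·6.0000/(6)·0.7981^4·0.6025^0 = +0.405736
  k=1: (−1)^1·6.0000/(2)·0.7981^2·0.6025^2 = -0.693714
d^2_{1,1}(1.2933) = +0.405736 -0.693714 = -0.287978
D = (+0.925522+0.378694i)·(-0.287978)·(-0.645127+0.764076i) = +0.255272-0.133294i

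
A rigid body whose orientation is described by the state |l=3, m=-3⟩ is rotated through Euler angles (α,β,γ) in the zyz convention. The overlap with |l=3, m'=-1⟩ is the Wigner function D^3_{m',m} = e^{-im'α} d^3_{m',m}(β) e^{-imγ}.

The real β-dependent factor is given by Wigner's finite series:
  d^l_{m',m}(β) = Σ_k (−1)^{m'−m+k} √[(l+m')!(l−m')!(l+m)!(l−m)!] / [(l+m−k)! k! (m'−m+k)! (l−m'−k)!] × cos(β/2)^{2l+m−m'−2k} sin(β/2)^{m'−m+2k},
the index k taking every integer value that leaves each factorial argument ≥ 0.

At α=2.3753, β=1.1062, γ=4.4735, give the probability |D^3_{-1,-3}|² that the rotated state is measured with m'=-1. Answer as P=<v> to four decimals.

P=0.3139

D^3_{-1,-3}(2.3753,1.1062,4.4735) = e^{-i·-1·2.3753}·d^3_{-1,-3}(1.1062)·e^{-i·-3·4.4735}. Compute d first:
With c≡cos(β/2)=0.850900 and s≡sin(β/2)=0.525328, N=[2·24·1·720]^{1/2}=185.903201
The bounds max(0,m−m')=0 and min(l+m,l−m')=0 give 1 term
  k=0: (−1)^2·185.9032/(48)·0.8509^4·0.5253^2 = +0.560300
d^3_{-1,-3}(1.1062) = +0.560300
|D^3_{-1,-3}|² = |d^3_{-1,-3}(β)|² = (+0.560300)² = 0.313936 (the z-rotation phases have unit modulus)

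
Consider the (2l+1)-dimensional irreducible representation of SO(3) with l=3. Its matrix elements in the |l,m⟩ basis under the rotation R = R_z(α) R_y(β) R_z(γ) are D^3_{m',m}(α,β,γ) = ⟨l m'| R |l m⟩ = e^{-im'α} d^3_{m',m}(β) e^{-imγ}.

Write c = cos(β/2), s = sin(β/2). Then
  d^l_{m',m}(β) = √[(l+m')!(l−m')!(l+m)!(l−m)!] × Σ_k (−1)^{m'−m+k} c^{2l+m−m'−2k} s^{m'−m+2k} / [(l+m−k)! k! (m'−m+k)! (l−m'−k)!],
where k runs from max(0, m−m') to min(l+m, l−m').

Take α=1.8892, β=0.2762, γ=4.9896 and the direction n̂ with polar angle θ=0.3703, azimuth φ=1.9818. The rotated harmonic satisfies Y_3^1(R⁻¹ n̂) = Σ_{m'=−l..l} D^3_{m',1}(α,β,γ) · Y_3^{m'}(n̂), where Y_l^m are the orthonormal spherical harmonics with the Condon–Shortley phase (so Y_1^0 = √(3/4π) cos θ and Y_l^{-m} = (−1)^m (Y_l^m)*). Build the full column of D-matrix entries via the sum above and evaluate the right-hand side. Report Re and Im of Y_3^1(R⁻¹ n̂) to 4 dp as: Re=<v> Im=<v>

Need the full column D^3_{m',1} for m'=−3..3 at α=1.8892, β=0.2762, γ=4.9896.
cos(β/2)=0.990479, sin(β/2)=0.137661
d^3_{-3,1}: single k=4 term ⇒ +0.001365;  D = +0.001063+0.000856i
d^3_{-2,1}: k∈[3..4] ⇒ +0.016033 -0.000155 = +0.015878;  D = +0.005587-0.014862i
d^3_{-1,1}: k∈[2..4] ⇒ +0.109435 -0.002819 +0.000007 = +0.106624;  D = -0.106533-0.004391i
d^3_{0,1}: k∈[1..3] ⇒ +0.454601 -0.026344 +0.000170 = +0.428426;  D = +0.117249+0.412070i
d^3_{1,1}: k∈[0..2] ⇒ +0.944219 -0.145914 +0.002114 = +0.800419;  D = +0.662590-0.449049i
d^3_{2,1}: k∈[0..1] ⇒ -0.414992 +0.016033 = -0.398959;  D = +0.315961+0.243592i
d^3_{3,1}: single k=0 term ⇒ +0.070640;  D = -0.023449+0.066635i
Y_3^{m'}(θ=0.3703,φ=1.9818) and Σ D·Y over m':
  (+0.0011+0.0009i)·(+0.0187+0.0066i)  (+0.0056-0.0149i)·(-0.0849+0.0914i)  (-0.1065-0.0044i)·(-0.1563-0.3587i)  (+0.1172+0.4121i)·(+0.4680+0.0000i)  (+0.6626-0.4490i)·(+0.1563-0.3587i)  (+0.3160+0.2436i)·(-0.0849-0.0914i)  (-0.0234+0.0666i)·(-0.0187+0.0066i)
Y_3^1(R⁻¹ n̂) = +0.008786-0.125280i

Re=0.0088 Im=-0.1253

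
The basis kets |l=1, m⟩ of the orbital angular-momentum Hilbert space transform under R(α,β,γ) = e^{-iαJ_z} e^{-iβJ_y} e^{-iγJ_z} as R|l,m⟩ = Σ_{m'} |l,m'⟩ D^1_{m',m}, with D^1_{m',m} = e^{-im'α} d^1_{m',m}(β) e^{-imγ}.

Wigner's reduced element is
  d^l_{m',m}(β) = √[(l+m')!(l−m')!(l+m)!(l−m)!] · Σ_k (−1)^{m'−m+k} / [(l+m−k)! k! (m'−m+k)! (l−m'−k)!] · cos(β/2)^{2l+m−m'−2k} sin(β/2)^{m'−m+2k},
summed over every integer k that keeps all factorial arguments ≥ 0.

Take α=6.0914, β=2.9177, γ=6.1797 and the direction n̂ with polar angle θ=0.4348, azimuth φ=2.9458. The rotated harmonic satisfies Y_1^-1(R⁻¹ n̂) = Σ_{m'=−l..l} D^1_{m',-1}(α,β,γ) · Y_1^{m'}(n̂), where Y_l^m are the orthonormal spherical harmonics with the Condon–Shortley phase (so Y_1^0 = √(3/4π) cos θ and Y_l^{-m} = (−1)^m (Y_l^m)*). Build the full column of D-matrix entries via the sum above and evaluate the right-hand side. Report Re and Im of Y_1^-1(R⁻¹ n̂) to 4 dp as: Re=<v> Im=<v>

Need the full column D^1_{m',-1} for m'=−1..1 at α=6.0914, β=2.9177, γ=6.1797.
cos(β/2)=0.111713, sin(β/2)=0.993741
d^1_{-1,-1}: single k=0 term ⇒ +0.012480;  D = +0.011940-0.003632i
d^1_{0,-1}: single k=0 term ⇒ -0.156997;  D = -0.156157+0.016218i
d^1_{1,-1}: single k=0 term ⇒ +0.987520;  D = +0.983673+0.087085i
Y_1^{m'}(θ=0.4348,φ=2.9458) and Σ D·Y over m':
  (+0.0119-0.0036i)·(-0.1428-0.0283i)  (-0.1562+0.0162i)·(+0.4431+0.0000i)  (+0.9837+0.0871i)·(+0.1428-0.0283i)
Y_1^-1(R⁻¹ n̂) = +0.071880-0.008052i

Re=0.0719 Im=-0.0081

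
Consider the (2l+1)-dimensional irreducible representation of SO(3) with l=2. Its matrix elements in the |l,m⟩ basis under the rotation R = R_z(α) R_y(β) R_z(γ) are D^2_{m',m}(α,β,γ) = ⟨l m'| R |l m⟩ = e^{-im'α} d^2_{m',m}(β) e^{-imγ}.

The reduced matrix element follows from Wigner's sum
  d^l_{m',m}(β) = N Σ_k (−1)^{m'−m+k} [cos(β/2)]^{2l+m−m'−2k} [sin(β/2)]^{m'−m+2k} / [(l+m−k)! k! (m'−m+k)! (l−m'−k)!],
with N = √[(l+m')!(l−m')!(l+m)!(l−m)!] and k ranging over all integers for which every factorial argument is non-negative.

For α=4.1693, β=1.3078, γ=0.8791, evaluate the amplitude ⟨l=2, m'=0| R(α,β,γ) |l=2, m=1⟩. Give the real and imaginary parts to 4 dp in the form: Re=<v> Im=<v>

Re=0.1961 Im=-0.2368

First d^2_{0,1}(β=1.3078), then the phase factors e^{-i(0)α} and e^{-i(1)γ}:
c=cos(1.3078/2)=0.793718, s=sin(1.3078/2)=0.608287; N=√[2·2·6·1]=4.898979
Admissible k: 1..2 (factorial args all ≥0)
  k=1: (−1)^0·4.8990/(2)·0.7937^3·0.6083^1 = +0.745044
  k=2: (−1)^1·4.8990/(2)·0.7937^1·0.6083^3 = -0.437589
d^2_{0,1}(1.3078) = +0.745044 -0.437589 = +0.307455
Attach z-rotation phases: D = e^{-i(0)(4.1693)}·(+0.307455)·e^{-i(1)(0.8791)} = +0.196108-0.236791i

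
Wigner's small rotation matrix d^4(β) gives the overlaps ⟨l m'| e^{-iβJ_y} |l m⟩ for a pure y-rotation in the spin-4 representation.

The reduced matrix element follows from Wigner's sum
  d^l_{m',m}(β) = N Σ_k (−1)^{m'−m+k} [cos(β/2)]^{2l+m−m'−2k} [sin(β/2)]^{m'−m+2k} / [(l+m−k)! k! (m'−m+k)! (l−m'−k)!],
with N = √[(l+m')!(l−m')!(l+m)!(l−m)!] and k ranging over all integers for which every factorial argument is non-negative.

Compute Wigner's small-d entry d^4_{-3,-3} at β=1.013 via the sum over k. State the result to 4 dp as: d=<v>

d=-0.3947

d^4_{-3,-3}(β=1.013) via Wigner's sum:
c=cos(1.013/2)=0.874448, s=sin(1.013/2)=0.485120; N=√[1·5040·1·5040]=5040.000000
k∈{0,1} keeps every argument non-negative
  k=0: (−1)^0·5040.0000/(5040)·0.8744^8·0.4851^0 = +0.341878
  k=1: (−1)^1·5040.0000/(720)·0.8744^6·0.4851^2 = -0.736545
d^4_{-3,-3}(1.013) = +0.341878 -0.736545 = -0.394667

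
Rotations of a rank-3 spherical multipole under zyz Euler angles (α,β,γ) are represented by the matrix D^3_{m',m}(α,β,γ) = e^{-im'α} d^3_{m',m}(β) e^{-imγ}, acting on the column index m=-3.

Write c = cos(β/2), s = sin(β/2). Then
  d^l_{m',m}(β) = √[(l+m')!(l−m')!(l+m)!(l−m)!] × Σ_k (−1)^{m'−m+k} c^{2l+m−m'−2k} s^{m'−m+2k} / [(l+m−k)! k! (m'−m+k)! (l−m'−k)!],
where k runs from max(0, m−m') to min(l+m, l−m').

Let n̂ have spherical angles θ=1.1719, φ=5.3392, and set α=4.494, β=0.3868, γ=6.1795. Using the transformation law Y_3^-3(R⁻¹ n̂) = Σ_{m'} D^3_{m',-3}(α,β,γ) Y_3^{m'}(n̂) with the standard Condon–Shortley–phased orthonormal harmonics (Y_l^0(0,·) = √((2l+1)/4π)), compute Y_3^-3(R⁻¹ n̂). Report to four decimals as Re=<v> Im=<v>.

Re=-0.2130 Im=0.0523

Need the full column D^3_{m',-3} for m'=−3..3 at α=4.494, β=0.3868, γ=6.1795.
cos(β/2)=0.981356, sin(β/2)=0.192197
d^3_{-3,-3}: single k=0 term ⇒ +0.893225;  D = +0.734896+0.507719i
d^3_{-2,-3}: single k=0 term ⇒ -0.428504;  D = +0.314164-0.291405i
d^3_{-1,-3}: single k=0 term ⇒ +0.132692;  D = -0.067017-0.114525i
d^3_{0,-3}: single k=0 term ⇒ -0.030008;  D = -0.028568+0.009184i
d^3_{1,-3}: single k=0 term ⇒ +0.005090;  D = +0.000471+0.005068i
d^3_{2,-3}: single k=0 term ⇒ -0.000630;  D = +0.000625+0.000079i
d^3_{3,-3}: single k=0 term ⇒ +0.000050;  D = +0.000017-0.000047i
Y_3^{m'}(θ=1.1719,φ=5.3392) and Σ D·Y over m':
  (+0.7349+0.5077i)·(-0.3109+0.0995i)  (+0.3142-0.2914i)·(-0.1051+0.3202i)  (-0.0670-0.1145i)·(-0.0429-0.0593i)  (-0.0286+0.0092i)·(-0.3255+0.0000i)  (+0.0005+0.0051i)·(+0.0429-0.0593i)  (+0.0006+0.0001i)·(-0.1051-0.3202i)  (+0.0000-0.0000i)·(+0.3109+0.0995i)
Y_3^-3(R⁻¹ n̂) = -0.213044+0.052345i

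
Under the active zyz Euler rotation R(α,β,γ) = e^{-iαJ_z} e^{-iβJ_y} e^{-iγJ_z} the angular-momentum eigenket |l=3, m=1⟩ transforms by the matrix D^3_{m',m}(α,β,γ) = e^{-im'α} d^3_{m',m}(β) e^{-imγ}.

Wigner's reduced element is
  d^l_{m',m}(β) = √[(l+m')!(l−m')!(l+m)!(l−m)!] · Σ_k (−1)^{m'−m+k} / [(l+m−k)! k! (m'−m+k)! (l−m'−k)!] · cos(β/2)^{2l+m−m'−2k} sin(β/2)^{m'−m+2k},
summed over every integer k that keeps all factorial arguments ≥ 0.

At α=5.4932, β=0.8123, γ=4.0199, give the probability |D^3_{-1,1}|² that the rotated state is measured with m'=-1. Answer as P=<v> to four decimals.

D^3_{-1,1}(5.4932,0.8123,4.0199) = e^{-i·-1·5.4932}·d^3_{-1,1}(0.8123)·e^{-i·1·4.0199}. Compute d first:
Half-angle: c=0.918649, s=0.395075. N=√(2·24·24·2)=48.000000
Admissible k: 2..4 (factorial args all ≥0)
  k=2: (−1)^0·48.0000/(8)·0.9186^4·0.3951^2 = +0.666974
  k=3: (−1)^1·48.0000/(6)·0.9186^2·0.3951^4 = -0.164478
  k=4: (−1)^2·48.0000/(48)·0.9186^0·0.3951^6 = +0.003803
d^3_{-1,1}(0.8123) = +0.666974 -0.164478 +0.003803 = +0.506299
|D^3_{-1,1}|² = |d^3_{-1,1}(β)|² = (+0.506299)² = 0.256338 (the z-rotation phases have unit modulus)

P=0.2563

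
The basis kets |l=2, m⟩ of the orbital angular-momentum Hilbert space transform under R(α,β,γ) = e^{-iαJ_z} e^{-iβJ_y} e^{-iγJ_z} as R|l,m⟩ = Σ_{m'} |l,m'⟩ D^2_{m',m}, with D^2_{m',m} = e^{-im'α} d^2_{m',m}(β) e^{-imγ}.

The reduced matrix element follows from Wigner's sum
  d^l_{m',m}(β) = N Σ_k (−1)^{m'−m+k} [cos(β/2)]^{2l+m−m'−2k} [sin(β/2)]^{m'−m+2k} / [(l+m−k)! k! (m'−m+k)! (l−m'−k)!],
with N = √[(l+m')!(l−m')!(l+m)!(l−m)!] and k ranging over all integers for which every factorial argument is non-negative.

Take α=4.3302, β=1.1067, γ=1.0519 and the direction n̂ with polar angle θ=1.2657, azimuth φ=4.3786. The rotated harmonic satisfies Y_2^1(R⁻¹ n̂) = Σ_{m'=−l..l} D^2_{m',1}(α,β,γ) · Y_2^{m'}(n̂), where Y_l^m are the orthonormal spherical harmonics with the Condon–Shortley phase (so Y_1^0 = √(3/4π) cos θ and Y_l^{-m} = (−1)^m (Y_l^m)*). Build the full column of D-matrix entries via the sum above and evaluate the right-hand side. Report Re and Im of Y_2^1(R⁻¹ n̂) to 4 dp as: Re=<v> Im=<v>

Re=-0.0902 Im=0.0870

Need the full column D^2_{m',1} for m'=−2..2 at α=4.3302, β=1.1067, γ=1.0519.
cos(β/2)=0.850769, sin(β/2)=0.525540
d^2_{-2,1}: single k=3 term ⇒ +0.246979;  D = +0.060022+0.239574i
d^2_{-1,1}: k∈[2..3] ⇒ +0.599731 -0.076282 = +0.523448;  D = -0.518565-0.071337i
d^2_{0,1}: k∈[1..2] ⇒ +0.792713 -0.302486 = +0.490227;  D = +0.243115-0.425697i
d^2_{1,1}: k∈[0..1] ⇒ +0.523897 -0.599731 = -0.075833;  D = -0.047074-0.059454i
d^2_{2,1}: single k=0 term ⇒ -0.647248;  D = +0.620678-0.183544i
Y_2^{m'}(θ=1.2657,φ=4.3786) and Σ D·Y over m':
  (+0.0600+0.2396i)·(-0.2760-0.2176i)  (-0.5186-0.0713i)·(-0.0725+0.2091i)  (+0.2431-0.4257i)·(-0.2300+0.0000i)  (-0.0471-0.0595i)·(+0.0725+0.2091i)  (+0.6207-0.1835i)·(-0.2760+0.2176i)
Y_2^1(R⁻¹ n̂) = -0.090182+0.087001i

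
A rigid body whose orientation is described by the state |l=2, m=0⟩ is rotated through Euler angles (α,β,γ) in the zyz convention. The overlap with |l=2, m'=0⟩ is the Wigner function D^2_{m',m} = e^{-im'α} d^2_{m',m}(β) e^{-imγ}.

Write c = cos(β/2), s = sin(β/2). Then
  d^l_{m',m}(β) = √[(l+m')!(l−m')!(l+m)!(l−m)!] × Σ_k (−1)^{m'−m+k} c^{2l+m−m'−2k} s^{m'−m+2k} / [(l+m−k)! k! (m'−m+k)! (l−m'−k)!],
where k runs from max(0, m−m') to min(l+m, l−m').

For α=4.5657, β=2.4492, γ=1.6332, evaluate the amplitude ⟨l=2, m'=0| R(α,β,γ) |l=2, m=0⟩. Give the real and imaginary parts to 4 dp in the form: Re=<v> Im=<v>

First d^2_{0,0}(β=2.4492), then the phase factors e^{-i(0)α} and e^{-i(0)γ}:
c=cos(2.4492/2)=0.339322, s=sin(2.4492/2)=0.940670; N=√[2·2·2·2]=4.000000
The bounds max(0,m−m')=0 and min(l+m,l−m')=2 give 3 terms
  k=0: (−1)^0·4.0000/(4)·0.3393^4·0.9407^0 = +0.013257
  k=1: (−1)^1·4.0000/(1)·0.3393^2·0.9407^2 = -0.407530
  k=2: (−1)^2·4.0000/(4)·0.3393^0·0.9407^4 = +0.782978
d^2_{0,0}(2.4492) = +0.013257 -0.407530 +0.782978 = +0.388705
Phases: e^{-i·(0)·4.5657}=+1.000000+0.000000i, e^{-i·(0)·1.6332}=+1.000000+0.000000i ⇒ D=+0.388705+0.000000i

Re=0.3887 Im=0.0000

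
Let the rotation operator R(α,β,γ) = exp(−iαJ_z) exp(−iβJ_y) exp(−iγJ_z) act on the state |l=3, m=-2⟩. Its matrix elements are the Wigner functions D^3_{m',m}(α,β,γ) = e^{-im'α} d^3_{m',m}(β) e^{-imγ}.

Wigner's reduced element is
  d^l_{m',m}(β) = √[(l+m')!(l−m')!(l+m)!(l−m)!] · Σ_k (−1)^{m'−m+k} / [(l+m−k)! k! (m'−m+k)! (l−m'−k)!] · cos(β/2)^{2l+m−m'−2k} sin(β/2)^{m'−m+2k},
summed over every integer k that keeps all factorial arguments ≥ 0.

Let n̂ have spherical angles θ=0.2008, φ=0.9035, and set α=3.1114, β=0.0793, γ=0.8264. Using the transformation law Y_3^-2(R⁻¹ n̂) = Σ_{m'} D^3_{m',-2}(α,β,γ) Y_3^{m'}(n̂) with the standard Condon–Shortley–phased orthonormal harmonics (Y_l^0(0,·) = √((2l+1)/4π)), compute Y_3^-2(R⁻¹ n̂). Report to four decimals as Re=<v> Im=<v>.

Re=0.0609 Im=0.0176

Need the full column D^3_{m',-2} for m'=−3..3 at α=3.1114, β=0.0793, γ=0.8264.
cos(β/2)=0.999214, sin(β/2)=0.039640
d^3_{-3,-2}: single k=1 term ⇒ +0.096716;  D = -0.000829-0.096712i
d^3_{-2,-2}: k∈[0..1] ⇒ +0.995294 -0.007832 = +0.987462;  D = -0.021346+0.987231i
d^3_{-1,-2}: k∈[0..1] ⇒ -0.124860 +0.000393 = -0.124467;  D = -0.006446+0.124300i
d^3_{0,-2}: k∈[0..1] ⇒ +0.008579 -0.000014 = +0.008566;  D = -0.000702+0.008537i
d^3_{1,-2}: k∈[0..1] ⇒ -0.000393 +0.000000 = -0.000393;  D = -0.000044+0.000390i
d^3_{2,-2}: k∈[0..1] ⇒ +0.000012 -0.000000 = +0.000012;  D = -0.000002+0.000012i
d^3_{3,-2}: single k=0 term ⇒ -0.000000;  D = -0.000000+0.000000i
Y_3^{m'}(θ=0.2008,φ=0.9035) and Σ D·Y over m':
  (-0.0008-0.0967i)·(-0.0030-0.0014i)  (-0.0213+0.9872i)·(-0.0093-0.0387i)  (-0.0064+0.1243i)·(+0.1516-0.1925i)  (-0.0007+0.0085i)·(+0.6586+0.0000i)  (-0.0000+0.0004i)·(-0.1516-0.1925i)  (-0.0000+0.0000i)·(-0.0093+0.0387i)  (-0.0000+0.0000i)·(+0.0030-0.0014i)
Y_3^-2(R⁻¹ n̂) = +0.060871+0.017575i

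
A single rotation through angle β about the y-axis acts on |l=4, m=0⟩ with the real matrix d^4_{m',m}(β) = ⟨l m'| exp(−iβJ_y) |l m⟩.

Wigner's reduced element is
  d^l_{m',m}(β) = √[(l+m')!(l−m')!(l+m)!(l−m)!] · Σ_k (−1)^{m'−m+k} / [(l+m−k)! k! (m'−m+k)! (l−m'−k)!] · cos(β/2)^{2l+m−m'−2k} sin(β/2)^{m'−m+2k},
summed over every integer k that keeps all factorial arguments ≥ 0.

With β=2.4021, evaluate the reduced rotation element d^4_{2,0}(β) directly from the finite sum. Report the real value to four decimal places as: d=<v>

d=0.5064

d^4_{2,0}(β=2.4021) via Wigner's sum:
With c≡cos(β/2)=0.361379 and s≡sin(β/2)=0.932419, N=[720·2·24·24]^{1/2}=910.735966
k: max(0,(0)−(2))=0 … min(4+(0),4−(2))=2
  k=0: (−1)^2·910.7360/(96)·0.3614^6·0.9324^2 = +0.018370
  k=1: (−1)^3·910.7360/(36)·0.3614^4·0.9324^4 = -0.326126
  k=2: (−1)^4·910.7360/(96)·0.3614^2·0.9324^6 = +0.814167
d^4_{2,0}(2.4021) = +0.018370 -0.326126 +0.814167 = +0.506412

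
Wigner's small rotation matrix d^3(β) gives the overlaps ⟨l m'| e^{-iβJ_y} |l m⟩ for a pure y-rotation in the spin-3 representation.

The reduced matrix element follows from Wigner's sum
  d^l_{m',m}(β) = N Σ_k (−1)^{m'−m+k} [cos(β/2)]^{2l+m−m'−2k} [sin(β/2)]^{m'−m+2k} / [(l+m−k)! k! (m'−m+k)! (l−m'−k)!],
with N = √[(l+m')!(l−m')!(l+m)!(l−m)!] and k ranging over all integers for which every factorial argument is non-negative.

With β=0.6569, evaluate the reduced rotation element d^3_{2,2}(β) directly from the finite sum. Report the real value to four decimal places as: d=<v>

d=0.3016

d^3_{2,2}(β=0.6569) via Wigner's sum:
c=cos(0.6569/2)=0.946543, s=sin(0.6569/2)=0.322576; N=√[120·1·120·1]=120.000000
Admissible k: 0..1 (factorial args all ≥0)
  k=0: (−1)^0·120.0000/(120)·0.9465^6·0.3226^0 = +0.719190
  k=1: (−1)^1·120.0000/(24)·0.9465^4·0.3226^2 = -0.417635
d^3_{2,2}(0.6569) = +0.719190 -0.417635 = +0.301554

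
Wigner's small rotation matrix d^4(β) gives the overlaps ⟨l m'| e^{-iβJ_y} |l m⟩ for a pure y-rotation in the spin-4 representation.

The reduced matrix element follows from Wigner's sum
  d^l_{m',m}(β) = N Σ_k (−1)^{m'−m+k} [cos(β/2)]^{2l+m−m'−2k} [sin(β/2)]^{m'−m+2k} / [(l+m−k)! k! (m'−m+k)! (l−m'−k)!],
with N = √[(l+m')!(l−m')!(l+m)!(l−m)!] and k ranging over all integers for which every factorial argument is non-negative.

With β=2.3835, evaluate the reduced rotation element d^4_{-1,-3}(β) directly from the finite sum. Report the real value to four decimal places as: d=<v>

d^4_{-1,-3}(β=2.3835) via Wigner's sum:
With c≡cos(β/2)=0.370035 and s≡sin(β/2)=0.929018, N=[6·120·1·5040]^{1/2}=1904.940944
k∈{0,1} keeps every argument non-negative
  k=0: (−1)^2·1904.9409/(240)·0.3700^6·0.9290^2 = +0.017586
  k=1: (−1)^3·1904.9409/(144)·0.3700^4·0.9290^4 = -0.184750
d^4_{-1,-3}(2.3835) = +0.017586 -0.184750 = -0.167164

d=-0.1672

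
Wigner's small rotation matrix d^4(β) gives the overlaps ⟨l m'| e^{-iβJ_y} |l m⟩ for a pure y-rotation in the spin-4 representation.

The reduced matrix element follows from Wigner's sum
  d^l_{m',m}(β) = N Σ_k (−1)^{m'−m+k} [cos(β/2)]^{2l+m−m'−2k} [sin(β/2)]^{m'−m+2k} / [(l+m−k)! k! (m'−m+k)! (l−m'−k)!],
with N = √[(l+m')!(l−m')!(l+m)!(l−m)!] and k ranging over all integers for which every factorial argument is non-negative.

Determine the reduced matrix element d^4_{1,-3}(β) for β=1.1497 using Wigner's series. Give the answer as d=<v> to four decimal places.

d=0.4292

d^4_{1,-3}(β=1.1497) via Wigner's sum:
Half-angle: c=0.839274, s=0.543709. N=√(120·6·1·5040)=1904.940944
k: max(0,(-3)−(1))=0 … min(4+(-3),4−(1))=1
  k=0: (−1)^4·1904.9409/(144)·0.8393^4·0.5437^4 = +0.573587
  k=1: (−1)^5·1904.9409/(240)·0.8393^2·0.5437^6 = -0.144436
d^4_{1,-3}(1.1497) = +0.573587 -0.144436 = +0.429151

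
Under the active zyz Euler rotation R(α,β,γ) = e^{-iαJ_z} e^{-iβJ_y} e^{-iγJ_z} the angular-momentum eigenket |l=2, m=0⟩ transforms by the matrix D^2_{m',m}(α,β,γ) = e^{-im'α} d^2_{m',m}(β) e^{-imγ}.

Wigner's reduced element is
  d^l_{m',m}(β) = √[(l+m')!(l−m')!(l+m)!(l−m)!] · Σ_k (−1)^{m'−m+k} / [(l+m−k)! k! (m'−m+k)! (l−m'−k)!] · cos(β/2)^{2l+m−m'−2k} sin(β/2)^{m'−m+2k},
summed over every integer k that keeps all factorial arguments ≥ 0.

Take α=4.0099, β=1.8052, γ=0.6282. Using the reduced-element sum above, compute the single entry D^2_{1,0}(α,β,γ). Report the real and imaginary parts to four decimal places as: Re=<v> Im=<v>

Split into d^2_{1,0}(β=1.8052) × two z-phases.
Half-angle: c=0.619571, s=0.784940. N=√(6·1·2·2)=4.898979
k: max(0,(0)−(1))=0 … min(2+(0),2−(1))=1
  k=0: (−1)^1·4.8990/(2)·0.6196^3·0.7849^1 = -0.457284
  k=1: (−1)^2·4.8990/(2)·0.6196^1·0.7849^3 = +0.733968
d^2_{1,0}(1.8052) = -0.457284 +0.733968 = +0.276684
Phases: e^{-i·(1)·4.0099}=-0.646119+0.763236i, e^{-i·(0)·0.6282}=+1.000000+0.000000i ⇒ D=-0.178771+0.211175i

Re=-0.1788 Im=0.2112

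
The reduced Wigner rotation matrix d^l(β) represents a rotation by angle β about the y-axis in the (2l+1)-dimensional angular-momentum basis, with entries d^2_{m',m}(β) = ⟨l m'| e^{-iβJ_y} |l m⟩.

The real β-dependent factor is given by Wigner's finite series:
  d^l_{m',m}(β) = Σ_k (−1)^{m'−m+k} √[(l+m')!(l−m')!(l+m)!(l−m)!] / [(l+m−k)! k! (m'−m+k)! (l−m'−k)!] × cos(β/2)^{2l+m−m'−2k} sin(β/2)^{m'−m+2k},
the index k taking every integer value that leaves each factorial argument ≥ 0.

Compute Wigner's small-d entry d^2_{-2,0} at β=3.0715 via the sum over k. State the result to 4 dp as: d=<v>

d=0.0030

d^2_{-2,0}(β=3.0715) via Wigner's sum:
Half-angle: c=0.035039, s=0.999386. N=√(1·24·2·2)=9.797959
k∈{2} keeps every argument non-negative
  k=2: (−1)^0·9.7980/(4)·0.0350^2·0.9994^2 = +0.003004
d^2_{-2,0}(3.0715) = +0.003004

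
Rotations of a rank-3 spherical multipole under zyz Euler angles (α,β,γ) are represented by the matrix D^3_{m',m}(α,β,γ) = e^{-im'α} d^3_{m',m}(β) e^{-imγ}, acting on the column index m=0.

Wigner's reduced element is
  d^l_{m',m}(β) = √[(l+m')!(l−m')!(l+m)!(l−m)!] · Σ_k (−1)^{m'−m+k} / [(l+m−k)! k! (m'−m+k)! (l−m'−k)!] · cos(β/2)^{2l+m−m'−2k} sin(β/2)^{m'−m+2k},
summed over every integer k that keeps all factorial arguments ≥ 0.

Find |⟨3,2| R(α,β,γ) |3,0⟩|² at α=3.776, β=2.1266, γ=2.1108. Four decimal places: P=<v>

P=0.2718

D^3_{2,0}(3.776,2.1266,2.1108) = e^{-i·2·3.776}·d^3_{2,0}(2.1266)·e^{-i·0·2.1108}. Compute d first:
Half-angle: c=0.485991, s=0.873964. N=√(120·1·6·6)=65.726707
The bounds max(0,m−m')=0 and min(l+m,l−m')=1 give 2 terms
  k=0: (−1)^2·65.7267/(12)·0.4860^4·0.8740^2 = +0.233378
  k=1: (−1)^3·65.7267/(12)·0.4860^2·0.8740^4 = -0.754728
d^3_{2,0}(2.1266) = +0.233378 -0.754728 = -0.521351
|D^3_{2,0}|² = |d^3_{2,0}(β)|² = (-0.521351)² = 0.271806 (the z-rotation phases have unit modulus)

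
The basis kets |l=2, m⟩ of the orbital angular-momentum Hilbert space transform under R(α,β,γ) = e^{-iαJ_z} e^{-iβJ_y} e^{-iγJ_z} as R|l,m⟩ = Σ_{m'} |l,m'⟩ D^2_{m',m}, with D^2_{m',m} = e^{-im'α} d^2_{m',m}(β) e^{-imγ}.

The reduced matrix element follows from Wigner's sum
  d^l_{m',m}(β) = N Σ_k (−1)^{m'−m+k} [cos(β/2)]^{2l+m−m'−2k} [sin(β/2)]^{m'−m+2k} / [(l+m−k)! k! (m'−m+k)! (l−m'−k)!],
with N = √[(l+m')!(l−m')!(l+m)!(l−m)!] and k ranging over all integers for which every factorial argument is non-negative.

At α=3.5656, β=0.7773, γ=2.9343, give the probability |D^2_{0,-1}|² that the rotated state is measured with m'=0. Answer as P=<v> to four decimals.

P=0.3749

First d^2_{0,-1}(β=0.7773), then the phase factors e^{-i(0)α} and e^{-i(-1)γ}:
c=cos(0.7773/2)=0.925421, s=sin(0.7773/2)=0.378939; N=√[2·2·1·6]=4.898979
Admissible k: 0..1 (factorial args all ≥0)
  k=0: (−1)^1·4.8990/(2)·0.9254^3·0.3789^1 = -0.735638
  k=1: (−1)^2·4.8990/(2)·0.9254^1·0.3789^3 = +0.123346
d^2_{0,-1}(0.7773) = -0.735638 +0.123346 = -0.612292
|D^2_{0,-1}|² = |d^2_{0,-1}(β)|² = (-0.612292)² = 0.374902 (the z-rotation phases have unit modulus)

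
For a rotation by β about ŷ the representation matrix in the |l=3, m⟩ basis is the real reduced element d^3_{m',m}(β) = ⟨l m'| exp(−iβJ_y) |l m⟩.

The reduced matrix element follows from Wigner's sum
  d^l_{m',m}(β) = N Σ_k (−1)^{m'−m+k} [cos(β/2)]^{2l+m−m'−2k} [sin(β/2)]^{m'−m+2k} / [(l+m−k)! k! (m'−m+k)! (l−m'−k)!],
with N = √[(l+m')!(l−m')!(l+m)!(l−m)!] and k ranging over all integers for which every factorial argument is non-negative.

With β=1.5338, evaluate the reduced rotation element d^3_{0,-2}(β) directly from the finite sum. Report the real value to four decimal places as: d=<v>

d=0.0506

d^3_{0,-2}(β=1.5338) via Wigner's sum:
Half-angle: c=0.720065, s=0.693906. N=√(6·6·1·120)=65.726707
Admissible k: 0..1 (factorial args all ≥0)
  k=0: (−1)^2·65.7267/(12)·0.7201^4·0.6939^2 = +0.709006
  k=1: (−1)^3·65.7267/(12)·0.7201^2·0.6939^4 = -0.658427
d^3_{0,-2}(1.5338) = +0.709006 -0.658427 = +0.050578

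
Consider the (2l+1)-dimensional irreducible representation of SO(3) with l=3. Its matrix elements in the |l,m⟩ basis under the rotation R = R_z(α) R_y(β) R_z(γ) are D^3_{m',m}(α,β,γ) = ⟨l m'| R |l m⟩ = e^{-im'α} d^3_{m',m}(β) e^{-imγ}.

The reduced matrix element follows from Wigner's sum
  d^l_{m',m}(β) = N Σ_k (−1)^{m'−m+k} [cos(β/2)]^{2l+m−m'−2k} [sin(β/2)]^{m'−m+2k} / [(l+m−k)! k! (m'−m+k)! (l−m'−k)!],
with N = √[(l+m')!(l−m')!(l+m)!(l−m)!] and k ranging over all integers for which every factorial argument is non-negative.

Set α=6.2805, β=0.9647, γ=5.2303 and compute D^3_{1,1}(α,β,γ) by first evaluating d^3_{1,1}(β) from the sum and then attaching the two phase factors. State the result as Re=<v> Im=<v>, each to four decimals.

Re=-0.1768 Im=-0.3123

D^3_{1,1}(6.2805,0.9647,5.2303) = e^{-i·1·6.2805}·d^3_{1,1}(0.9647)·e^{-i·1·5.2303}. Compute d first:
Half-angle: c=0.885907, s=0.463862. N=√(24·2·24·2)=48.000000
Admissible k: 0..2 (factorial args all ≥0)
  k=0: (−1)^0·48.0000/(48)·0.8859^6·0.4639^0 = +0.483426
  k=1: (−1)^1·48.0000/(6)·0.8859^4·0.4639^2 = -1.060282
  k=2: (−1)^2·48.0000/(8)·0.8859^2·0.4639^4 = +0.218014
d^3_{1,1}(0.9647) = +0.483426 -1.060282 +0.218014 = -0.358842
Attach z-rotation phases: D = e^{-i(1)(6.2805)}·(-0.358842)·e^{-i(1)(5.2303)} = -0.176813-0.312258i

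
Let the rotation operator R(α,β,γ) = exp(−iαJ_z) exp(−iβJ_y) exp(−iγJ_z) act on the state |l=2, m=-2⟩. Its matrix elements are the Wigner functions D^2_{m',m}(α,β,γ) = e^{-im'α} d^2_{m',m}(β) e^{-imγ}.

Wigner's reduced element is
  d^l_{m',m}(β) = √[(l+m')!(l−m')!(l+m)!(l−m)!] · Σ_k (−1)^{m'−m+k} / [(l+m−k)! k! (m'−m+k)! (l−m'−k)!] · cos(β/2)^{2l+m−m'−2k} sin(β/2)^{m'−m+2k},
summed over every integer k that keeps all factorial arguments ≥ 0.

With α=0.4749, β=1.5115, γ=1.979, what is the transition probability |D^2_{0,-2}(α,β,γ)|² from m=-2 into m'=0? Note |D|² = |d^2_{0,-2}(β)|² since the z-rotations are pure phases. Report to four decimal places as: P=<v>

P=0.3724

First d^2_{0,-2}(β=1.5115), then the phase factors e^{-i(0)α} and e^{-i(-2)γ}:
With c≡cos(β/2)=0.727757 and s≡sin(β/2)=0.685835, N=[2·2·1·24]^{1/2}=9.797959
The bounds max(0,m−m')=0 and min(l+m,l−m')=0 give 1 term
  k=0: (−1)^2·9.7980/(4)·0.7278^2·0.6858^2 = +0.610222
d^2_{0,-2}(1.5115) = +0.610222
|D^2_{0,-2}|² = |d^2_{0,-2}(β)|² = (+0.610222)² = 0.372371 (the z-rotation phases have unit modulus)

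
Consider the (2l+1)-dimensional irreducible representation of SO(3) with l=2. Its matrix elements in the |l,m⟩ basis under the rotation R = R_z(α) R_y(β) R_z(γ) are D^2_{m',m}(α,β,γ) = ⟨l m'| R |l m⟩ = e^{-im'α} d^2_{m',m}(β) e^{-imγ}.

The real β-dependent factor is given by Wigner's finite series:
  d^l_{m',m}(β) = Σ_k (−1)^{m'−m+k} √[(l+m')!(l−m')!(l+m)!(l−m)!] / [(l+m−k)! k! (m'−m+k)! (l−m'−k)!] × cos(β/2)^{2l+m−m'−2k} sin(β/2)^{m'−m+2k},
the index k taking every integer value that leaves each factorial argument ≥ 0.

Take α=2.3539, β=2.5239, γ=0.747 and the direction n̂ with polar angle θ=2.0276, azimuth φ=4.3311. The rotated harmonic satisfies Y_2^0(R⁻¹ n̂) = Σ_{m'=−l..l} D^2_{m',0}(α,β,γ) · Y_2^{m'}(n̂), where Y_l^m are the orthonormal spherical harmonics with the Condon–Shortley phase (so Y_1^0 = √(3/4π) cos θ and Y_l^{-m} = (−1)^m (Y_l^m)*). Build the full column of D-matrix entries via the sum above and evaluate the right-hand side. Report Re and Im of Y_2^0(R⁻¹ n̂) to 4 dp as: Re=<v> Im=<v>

Need the full column D^2_{m',0} for m'=−2..2 at α=2.3539, β=2.5239, γ=0.747.
cos(β/2)=0.303960, sin(β/2)=0.952685
d^2_{-2,0}: single k=2 term ⇒ +0.205403;  D = -0.000943-0.205401i
d^2_{-1,0}: k∈[1..2] ⇒ +0.065535 -0.643783 = -0.578248;  D = +0.407944-0.409820i
d^2_{0,0}: k∈[0..2] ⇒ +0.008536 -0.335421 +0.823753 = +0.496868;  D = +0.496868+0.000000i
d^2_{1,0}: k∈[0..1] ⇒ -0.065535 +0.643783 = +0.578248;  D = -0.407944-0.409820i
d^2_{2,0}: single k=0 term ⇒ +0.205403;  D = -0.000943+0.205401i
Y_2^{m'}(θ=2.0276,φ=4.3311) and Σ D·Y over m':
  (-0.0009-0.2054i)·(-0.2250-0.2149i)  (+0.4079-0.4098i)·(+0.1138-0.2839i)  (+0.4969+0.0000i)·(-0.1313+0.0000i)  (-0.4079-0.4098i)·(-0.1138-0.2839i)  (-0.0009+0.2054i)·(-0.2250+0.2149i)
Y_2^0(R⁻¹ n̂) = -0.292921+0.000000i

Re=-0.2929 Im=0.0000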